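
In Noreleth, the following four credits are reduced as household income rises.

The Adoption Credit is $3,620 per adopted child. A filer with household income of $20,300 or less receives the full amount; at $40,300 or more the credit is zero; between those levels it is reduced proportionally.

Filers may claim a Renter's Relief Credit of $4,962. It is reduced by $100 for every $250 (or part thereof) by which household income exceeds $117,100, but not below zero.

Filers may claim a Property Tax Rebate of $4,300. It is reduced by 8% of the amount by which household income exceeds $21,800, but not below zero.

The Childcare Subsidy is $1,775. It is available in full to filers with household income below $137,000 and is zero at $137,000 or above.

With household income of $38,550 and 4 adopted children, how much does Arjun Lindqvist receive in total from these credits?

Adoption Credit: base = 4 × $3,620 = $14,480. $38,550 is $18,250 into a $20,000 phase-out range, leaving 1,750/20,000 of the credit: $14,480 × 1,750/20,000 = $1,267.
Renter's Relief Credit: $38,550 is at or below the $117,100 threshold, so the full $4,962 applies.
Property Tax Rebate: 8% of the $16,750 excess over $21,800 is $1,340; credit = $4,300 − $1,340 = $2,960.
Childcare Subsidy: $38,550 is below the $137,000 cutoff, so the full $1,775 applies.
Total: $1,267 + $4,962 + $2,960 + $1,775 = $10,964.

$10,964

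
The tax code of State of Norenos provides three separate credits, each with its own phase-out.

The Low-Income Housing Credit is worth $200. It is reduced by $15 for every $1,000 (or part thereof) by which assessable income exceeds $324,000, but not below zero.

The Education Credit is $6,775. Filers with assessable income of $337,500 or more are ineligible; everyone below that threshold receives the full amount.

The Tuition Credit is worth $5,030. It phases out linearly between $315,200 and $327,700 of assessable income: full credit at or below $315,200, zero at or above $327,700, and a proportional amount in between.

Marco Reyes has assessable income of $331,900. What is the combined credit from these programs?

Low-Income Housing Credit: income exceeds $324,000 by $7,900, which is 8 full-or-partial $1,000 increments; reduction = 8 × $15 = $120, leaving $80.
Education Credit: $331,900 is below the $337,500 cutoff, so the full $6,775 applies.
Tuition Credit: $331,900 is at or above $327,700, so the credit is $0.
Total: $80 + $6,775 + $0 = $6,855.

$6,855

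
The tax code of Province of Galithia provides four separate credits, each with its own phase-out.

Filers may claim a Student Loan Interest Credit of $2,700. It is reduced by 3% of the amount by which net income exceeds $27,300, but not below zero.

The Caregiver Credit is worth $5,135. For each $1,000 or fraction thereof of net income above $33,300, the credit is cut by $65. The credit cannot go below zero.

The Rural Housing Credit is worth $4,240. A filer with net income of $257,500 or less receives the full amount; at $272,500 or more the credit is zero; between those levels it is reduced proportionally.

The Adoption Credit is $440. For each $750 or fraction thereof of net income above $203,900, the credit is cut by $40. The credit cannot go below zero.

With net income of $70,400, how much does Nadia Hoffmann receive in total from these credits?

Student Loan Interest Credit: 3% of the $43,100 excess over $27,300 is $1,293; credit = $2,700 − $1,293 = $1,407.
Caregiver Credit: income exceeds $33,300 by $37,100, which is 38 full-or-partial $1,000 increments; reduction = 38 × $65 = $2,470, leaving $2,665.
Rural Housing Credit: $70,400 is at or below the $257,500 threshold, so the full $4,240 applies.
Adoption Credit: $70,400 is at or below the $203,900 threshold, so the full $440 applies.
Total: $1,407 + $2,665 + $4,240 + $440 = $8,752.

$8,752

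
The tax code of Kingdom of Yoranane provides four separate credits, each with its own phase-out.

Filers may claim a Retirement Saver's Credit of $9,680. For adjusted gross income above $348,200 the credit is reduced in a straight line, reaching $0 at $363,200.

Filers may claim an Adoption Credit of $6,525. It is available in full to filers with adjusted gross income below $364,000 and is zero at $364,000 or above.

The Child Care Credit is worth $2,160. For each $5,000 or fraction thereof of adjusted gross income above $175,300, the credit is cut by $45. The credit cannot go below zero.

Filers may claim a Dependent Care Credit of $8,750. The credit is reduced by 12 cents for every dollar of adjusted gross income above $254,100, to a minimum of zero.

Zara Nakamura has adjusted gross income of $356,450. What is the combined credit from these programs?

Retirement Saver's Credit: $356,450 is $8,250 into a $15,000 phase-out range, leaving 6,750/15,000 of the credit: $9,680 × 6,750/15,000 = $4,356.
Adoption Credit: $356,450 is below the $364,000 cutoff, so the full $6,525 applies.
Child Care Credit: income exceeds $175,300 by $181,150, which is 37 full-or-partial $5,000 increments; reduction = 37 × $45 = $1,665, leaving $495.
Dependent Care Credit: 12% of the $102,350 excess over $254,100 is $12,282 ≥ base, so the credit is $0.
Total: $4,356 + $6,525 + $495 + $0 = $11,376.

$11,376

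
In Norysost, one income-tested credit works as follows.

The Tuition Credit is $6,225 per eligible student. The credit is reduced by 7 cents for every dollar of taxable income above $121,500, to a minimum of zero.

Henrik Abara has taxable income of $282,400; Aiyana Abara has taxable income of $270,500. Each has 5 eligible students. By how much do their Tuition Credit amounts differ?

$833

Henrik ($282,400): Tuition Credit: base = 5 × $6,225 = $31,125. 7% of the $160,900 excess over $121,500 is $11,263; credit = $31,125 − $11,263 = $19,862.
Aiyana ($270,500): Tuition Credit: base = 5 × $6,225 = $31,125. 7% of the $149,000 excess over $121,500 is $10,430; credit = $31,125 − $10,430 = $20,695.
Difference: |$19,862 − $20,695| = $833.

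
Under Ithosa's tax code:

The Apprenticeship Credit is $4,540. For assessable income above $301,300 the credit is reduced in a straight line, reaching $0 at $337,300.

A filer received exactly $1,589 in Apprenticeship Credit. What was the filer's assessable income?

$324,700

$1,589 is 1,589/4,540 of the full $4,540, so 2,951/4,540 of the $36,000 range has been used: income = $301,300 + $36,000 × 2,951/4,540 = $324,700.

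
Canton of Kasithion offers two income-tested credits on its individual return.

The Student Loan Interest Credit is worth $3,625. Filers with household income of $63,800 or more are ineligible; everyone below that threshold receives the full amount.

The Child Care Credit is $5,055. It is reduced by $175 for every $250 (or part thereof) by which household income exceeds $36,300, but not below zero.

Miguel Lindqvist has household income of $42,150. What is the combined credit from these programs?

Student Loan Interest Credit: $42,150 is below the $63,800 cutoff, so the full $3,625 applies.
Child Care Credit: income exceeds $36,300 by $5,850, which is 24 full-or-partial $250 increments; reduction = 24 × $175 = $4,200, leaving $855.
Total: $3,625 + $855 = $4,480.

$4,480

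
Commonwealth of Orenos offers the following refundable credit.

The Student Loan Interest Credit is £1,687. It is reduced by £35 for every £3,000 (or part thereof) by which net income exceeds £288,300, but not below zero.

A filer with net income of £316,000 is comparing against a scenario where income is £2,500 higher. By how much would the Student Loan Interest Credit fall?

£35

At £316,000 — income exceeds £288,300 by £27,700, which is 10 full-or-partial £3,000 increments; reduction = 10 × £35 = £350, leaving £1,337.
At £318,500 — income exceeds £288,300 by £30,200, which is 11 full-or-partial £3,000 increments; reduction = 11 × £35 = £385, leaving £1,302.
Lost: £1,337 − £1,302 = £35.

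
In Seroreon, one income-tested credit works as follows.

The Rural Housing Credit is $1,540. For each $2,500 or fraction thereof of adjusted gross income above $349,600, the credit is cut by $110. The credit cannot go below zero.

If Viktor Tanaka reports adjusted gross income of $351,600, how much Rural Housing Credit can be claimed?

$1,430

Rural Housing Credit: income exceeds $349,600 by $2,000, which is 1 full-or-partial $2,500 increment; reduction = 1 × $110 = $110, leaving $1,430.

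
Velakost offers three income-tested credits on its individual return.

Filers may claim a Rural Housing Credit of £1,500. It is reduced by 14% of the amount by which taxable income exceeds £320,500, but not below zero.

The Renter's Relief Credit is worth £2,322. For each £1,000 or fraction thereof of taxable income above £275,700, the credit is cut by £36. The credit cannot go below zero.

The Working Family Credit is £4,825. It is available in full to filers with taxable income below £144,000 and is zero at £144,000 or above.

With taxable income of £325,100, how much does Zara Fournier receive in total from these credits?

£1,378

Rural Housing Credit: 14% of the £4,600 excess over £320,500 is £644; credit = £1,500 − £644 = £856.
Renter's Relief Credit: income exceeds £275,700 by £49,400, which is 50 full-or-partial £1,000 increments; reduction = 50 × £36 = £1,800, leaving £522.
Working Family Credit: £325,100 meets or exceeds the £144,000 cutoff, so the credit is £0.
Total: £856 + £522 + £0 = £1,378.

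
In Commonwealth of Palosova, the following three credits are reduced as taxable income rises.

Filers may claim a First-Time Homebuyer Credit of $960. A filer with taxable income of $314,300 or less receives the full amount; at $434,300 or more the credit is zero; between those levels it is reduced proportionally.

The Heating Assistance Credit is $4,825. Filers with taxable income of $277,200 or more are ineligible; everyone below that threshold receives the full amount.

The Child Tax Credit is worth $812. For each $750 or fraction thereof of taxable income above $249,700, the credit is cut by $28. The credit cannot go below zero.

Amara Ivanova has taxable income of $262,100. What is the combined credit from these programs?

$6,121

First-Time Homebuyer Credit: $262,100 is at or below the $314,300 threshold, so the full $960 applies.
Heating Assistance Credit: $262,100 is below the $277,200 cutoff, so the full $4,825 applies.
Child Tax Credit: income exceeds $249,700 by $12,400, which is 17 full-or-partial $750 increments; reduction = 17 × $28 = $476, leaving $336.
Total: $960 + $4,825 + $336 = $6,121.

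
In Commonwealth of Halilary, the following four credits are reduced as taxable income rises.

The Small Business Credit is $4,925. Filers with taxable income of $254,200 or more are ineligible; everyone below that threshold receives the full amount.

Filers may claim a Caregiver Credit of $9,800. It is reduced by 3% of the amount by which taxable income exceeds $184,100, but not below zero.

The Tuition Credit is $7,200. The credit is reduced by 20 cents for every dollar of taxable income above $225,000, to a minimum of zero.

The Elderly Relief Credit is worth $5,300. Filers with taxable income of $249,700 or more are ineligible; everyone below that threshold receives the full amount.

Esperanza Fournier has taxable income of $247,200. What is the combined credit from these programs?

Small Business Credit: $247,200 is below the $254,200 cutoff, so the full $4,925 applies.
Caregiver Credit: 3% of the $63,100 excess over $184,100 is $1,893; credit = $9,800 − $1,893 = $7,907.
Tuition Credit: 20% of the $22,200 excess over $225,000 is $4,440; credit = $7,200 − $4,440 = $2,760.
Elderly Relief Credit: $247,200 is below the $249,700 cutoff, so the full $5,300 applies.
Total: $4,925 + $7,907 + $2,760 + $5,300 = $20,892.

$20,892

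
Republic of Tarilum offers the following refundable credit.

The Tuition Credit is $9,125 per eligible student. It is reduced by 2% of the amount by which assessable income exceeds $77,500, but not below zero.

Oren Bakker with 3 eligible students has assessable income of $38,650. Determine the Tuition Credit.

Tuition Credit: base = 3 × $9,125 = $27,375. $38,650 is at or below the $77,500 threshold, so the full $27,375 applies.

$27,375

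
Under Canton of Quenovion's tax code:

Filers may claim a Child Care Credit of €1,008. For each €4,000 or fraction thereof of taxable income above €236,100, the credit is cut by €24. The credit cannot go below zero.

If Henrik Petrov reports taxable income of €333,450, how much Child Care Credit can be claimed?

Child Care Credit: income exceeds €236,100 by €97,350, which is 25 full-or-partial €4,000 increments; reduction = 25 × €24 = €600, leaving €408.

€408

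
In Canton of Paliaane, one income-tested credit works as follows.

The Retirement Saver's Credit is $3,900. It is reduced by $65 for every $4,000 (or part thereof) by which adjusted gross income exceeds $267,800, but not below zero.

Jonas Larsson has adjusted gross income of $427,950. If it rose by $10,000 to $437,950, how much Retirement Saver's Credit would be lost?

At $427,950 — income exceeds $267,800 by $160,150, which is 41 full-or-partial $4,000 increments; reduction = 41 × $65 = $2,665, leaving $1,235.
At $437,950 — income exceeds $267,800 by $170,150, which is 43 full-or-partial $4,000 increments; reduction = 43 × $65 = $2,795, leaving $1,105.
Lost: $1,235 − $1,105 = $130.

$130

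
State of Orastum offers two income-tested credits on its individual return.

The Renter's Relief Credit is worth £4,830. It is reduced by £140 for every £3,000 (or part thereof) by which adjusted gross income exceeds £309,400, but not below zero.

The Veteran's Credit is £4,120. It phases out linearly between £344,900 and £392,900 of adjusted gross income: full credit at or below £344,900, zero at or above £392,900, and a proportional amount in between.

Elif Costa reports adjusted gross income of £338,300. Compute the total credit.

£7,550

Renter's Relief Credit: income exceeds £309,400 by £28,900, which is 10 full-or-partial £3,000 increments; reduction = 10 × £140 = £1,400, leaving £3,430.
Veteran's Credit: £338,300 is at or below the £344,900 threshold, so the full £4,120 applies.
Total: £3,430 + £4,120 = £7,550.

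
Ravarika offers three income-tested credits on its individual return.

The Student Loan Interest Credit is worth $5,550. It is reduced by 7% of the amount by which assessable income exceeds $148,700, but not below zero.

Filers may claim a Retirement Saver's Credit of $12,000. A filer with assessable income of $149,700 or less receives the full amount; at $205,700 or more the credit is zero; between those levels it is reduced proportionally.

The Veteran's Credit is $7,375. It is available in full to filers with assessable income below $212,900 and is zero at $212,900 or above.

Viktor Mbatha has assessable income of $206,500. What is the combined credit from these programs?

Student Loan Interest Credit: 7% of the $57,800 excess over $148,700 is $4,046; credit = $5,550 − $4,046 = $1,504.
Retirement Saver's Credit: $206,500 is at or above $205,700, so the credit is $0.
Veteran's Credit: $206,500 is below the $212,900 cutoff, so the full $7,375 applies.
Total: $1,504 + $0 + $7,375 = $8,879.

$8,879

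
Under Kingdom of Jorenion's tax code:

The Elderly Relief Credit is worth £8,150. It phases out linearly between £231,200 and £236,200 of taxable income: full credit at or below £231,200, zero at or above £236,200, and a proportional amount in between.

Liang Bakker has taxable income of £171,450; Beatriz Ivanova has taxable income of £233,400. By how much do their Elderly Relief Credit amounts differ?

Liang (£171,450): Elderly Relief Credit: £171,450 is at or below the £231,200 threshold, so the full £8,150 applies.
Beatriz (£233,400): Elderly Relief Credit: £233,400 is £2,200 into a £5,000 phase-out range, leaving 2,800/5,000 of the credit: £8,150 × 2,800/5,000 = £4,564.
Difference: |£8,150 − £4,564| = £3,586.

£3,586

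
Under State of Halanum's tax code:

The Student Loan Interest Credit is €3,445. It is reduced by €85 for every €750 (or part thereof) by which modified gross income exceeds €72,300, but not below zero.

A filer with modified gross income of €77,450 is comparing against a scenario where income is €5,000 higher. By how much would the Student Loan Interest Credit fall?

€595

At €77,450 — income exceeds €72,300 by €5,150, which is 7 full-or-partial €750 increments; reduction = 7 × €85 = €595, leaving €2,850.
At €82,450 — income exceeds €72,300 by €10,150, which is 14 full-or-partial €750 increments; reduction = 14 × €85 = €1,190, leaving €2,255.
Lost: €2,850 − €2,255 = €595.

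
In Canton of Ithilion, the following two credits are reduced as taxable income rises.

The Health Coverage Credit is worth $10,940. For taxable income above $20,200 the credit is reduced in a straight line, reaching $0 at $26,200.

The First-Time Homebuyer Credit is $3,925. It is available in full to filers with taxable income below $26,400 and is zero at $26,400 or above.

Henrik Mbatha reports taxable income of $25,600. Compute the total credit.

$5,019

Health Coverage Credit: $25,600 is $5,400 into a $6,000 phase-out range, leaving 600/6,000 of the credit: $10,940 × 600/6,000 = $1,094.
First-Time Homebuyer Credit: $25,600 is below the $26,400 cutoff, so the full $3,925 applies.
Total: $1,094 + $3,925 = $5,019.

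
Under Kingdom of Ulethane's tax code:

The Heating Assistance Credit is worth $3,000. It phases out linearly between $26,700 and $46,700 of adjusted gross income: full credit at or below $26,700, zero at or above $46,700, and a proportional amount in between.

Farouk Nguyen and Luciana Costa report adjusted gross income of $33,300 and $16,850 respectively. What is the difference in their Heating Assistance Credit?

Farouk ($33,300): Heating Assistance Credit: $33,300 is $6,600 into a $20,000 phase-out range, leaving 13,400/20,000 of the credit: $3,000 × 13,400/20,000 = $2,010.
Luciana ($16,850): Heating Assistance Credit: $16,850 is at or below the $26,700 threshold, so the full $3,000 applies.
Difference: |$2,010 − $3,000| = $990.

$990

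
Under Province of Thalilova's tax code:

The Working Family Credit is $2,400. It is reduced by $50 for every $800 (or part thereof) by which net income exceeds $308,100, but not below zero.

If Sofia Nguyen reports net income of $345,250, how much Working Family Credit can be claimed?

$50

Working Family Credit: income exceeds $308,100 by $37,150, which is 47 full-or-partial $800 increments; reduction = 47 × $50 = $2,350, leaving $50.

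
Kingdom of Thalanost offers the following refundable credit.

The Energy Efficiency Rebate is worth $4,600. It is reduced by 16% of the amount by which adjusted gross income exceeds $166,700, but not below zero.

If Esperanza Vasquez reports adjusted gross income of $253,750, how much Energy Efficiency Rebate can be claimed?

$0

Energy Efficiency Rebate: 16% of the $87,050 excess over $166,700 is $13,928 ≥ base, so the credit is $0.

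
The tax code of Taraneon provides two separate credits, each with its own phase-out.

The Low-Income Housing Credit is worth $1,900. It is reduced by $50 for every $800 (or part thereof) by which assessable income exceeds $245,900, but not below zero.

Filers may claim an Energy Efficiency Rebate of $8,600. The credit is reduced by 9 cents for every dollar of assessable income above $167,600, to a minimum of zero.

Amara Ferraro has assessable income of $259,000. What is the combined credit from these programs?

Low-Income Housing Credit: income exceeds $245,900 by $13,100, which is 17 full-or-partial $800 increments; reduction = 17 × $50 = $850, leaving $1,050.
Energy Efficiency Rebate: 9% of the $91,400 excess over $167,600 is $8,226; credit = $8,600 − $8,226 = $374.
Total: $1,050 + $374 = $1,424.

$1,424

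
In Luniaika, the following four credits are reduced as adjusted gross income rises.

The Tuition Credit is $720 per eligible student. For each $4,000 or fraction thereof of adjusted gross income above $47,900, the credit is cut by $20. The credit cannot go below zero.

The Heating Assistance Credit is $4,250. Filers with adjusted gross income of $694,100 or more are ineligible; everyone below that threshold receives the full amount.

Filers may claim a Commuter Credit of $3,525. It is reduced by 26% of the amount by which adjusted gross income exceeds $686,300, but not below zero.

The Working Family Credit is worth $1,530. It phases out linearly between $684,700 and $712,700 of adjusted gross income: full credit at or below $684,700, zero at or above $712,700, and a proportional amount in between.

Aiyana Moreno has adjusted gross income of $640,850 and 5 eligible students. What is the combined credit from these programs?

Tuition Credit: base = 5 × $720 = $3,600. income exceeds $47,900 by $592,950, which is 149 full-or-partial $4,000 increments; reduction = 149 × $20 = $2,980, leaving $620.
Heating Assistance Credit: $640,850 is below the $694,100 cutoff, so the full $4,250 applies.
Commuter Credit: $640,850 is at or below the $686,300 threshold, so the full $3,525 applies.
Working Family Credit: $640,850 is at or below the $684,700 threshold, so the full $1,530 applies.
Total: $620 + $4,250 + $3,525 + $1,530 = $9,925.

$9,925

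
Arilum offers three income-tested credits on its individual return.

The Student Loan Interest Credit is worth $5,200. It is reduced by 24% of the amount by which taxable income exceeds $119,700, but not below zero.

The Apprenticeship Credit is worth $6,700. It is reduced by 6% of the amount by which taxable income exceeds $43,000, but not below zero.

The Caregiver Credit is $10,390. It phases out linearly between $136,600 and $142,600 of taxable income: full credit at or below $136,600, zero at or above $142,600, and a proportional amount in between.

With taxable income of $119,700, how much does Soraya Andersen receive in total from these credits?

Student Loan Interest Credit: $119,700 is at or below the $119,700 threshold, so the full $5,200 applies.
Apprenticeship Credit: 6% of the $76,700 excess over $43,000 is $4,602; credit = $6,700 − $4,602 = $2,098.
Caregiver Credit: $119,700 is at or below the $136,600 threshold, so the full $10,390 applies.
Total: $5,200 + $2,098 + $10,390 = $17,688.

$17,688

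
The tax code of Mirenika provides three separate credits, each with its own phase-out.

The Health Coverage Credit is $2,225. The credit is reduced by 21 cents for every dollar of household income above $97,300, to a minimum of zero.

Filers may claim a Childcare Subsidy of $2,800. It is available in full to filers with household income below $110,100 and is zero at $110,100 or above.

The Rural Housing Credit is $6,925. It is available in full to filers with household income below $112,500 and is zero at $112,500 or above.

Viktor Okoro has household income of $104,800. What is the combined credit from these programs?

Health Coverage Credit: 21% of the $7,500 excess over $97,300 is $1,575; credit = $2,225 − $1,575 = $650.
Childcare Subsidy: $104,800 is below the $110,100 cutoff, so the full $2,800 applies.
Rural Housing Credit: $104,800 is below the $112,500 cutoff, so the full $6,925 applies.
Total: $650 + $2,800 + $6,925 = $10,375.

$10,375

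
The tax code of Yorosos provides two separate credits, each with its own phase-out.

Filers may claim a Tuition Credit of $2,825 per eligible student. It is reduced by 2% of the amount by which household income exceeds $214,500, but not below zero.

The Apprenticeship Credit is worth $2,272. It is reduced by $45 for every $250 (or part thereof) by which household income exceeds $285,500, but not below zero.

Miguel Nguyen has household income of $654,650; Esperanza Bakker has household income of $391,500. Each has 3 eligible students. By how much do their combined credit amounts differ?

$4,935

Miguel ($654,650): Tuition Credit: base = 3 × $2,825 = $8,475. 2% of the $440,150 excess over $214,500 is $8,803 ≥ base, so the credit is $0. Apprenticeship Credit: income exceeds $285,500 by $369,150 → 1477 increments × $45 = $66,465 ≥ base, so the credit is $0. total $0 + $0 = $0
Esperanza ($391,500): Tuition Credit: base = 3 × $2,825 = $8,475. 2% of the $177,000 excess over $214,500 is $3,540; credit = $8,475 − $3,540 = $4,935. Apprenticeship Credit: income exceeds $285,500 by $106,000 → 424 increments × $45 = $19,080 ≥ base, so the credit is $0. total $4,935 + $0 = $4,935
Difference: |$0 − $4,935| = $4,935.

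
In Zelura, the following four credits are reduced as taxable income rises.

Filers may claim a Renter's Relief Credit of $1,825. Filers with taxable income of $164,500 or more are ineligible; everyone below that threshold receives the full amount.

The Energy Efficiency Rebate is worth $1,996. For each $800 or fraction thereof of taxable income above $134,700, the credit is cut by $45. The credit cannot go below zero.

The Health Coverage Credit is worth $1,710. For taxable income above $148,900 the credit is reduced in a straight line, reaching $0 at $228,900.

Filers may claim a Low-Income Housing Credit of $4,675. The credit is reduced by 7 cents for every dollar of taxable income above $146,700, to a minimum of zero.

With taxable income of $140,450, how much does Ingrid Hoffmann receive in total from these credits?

Renter's Relief Credit: $140,450 is below the $164,500 cutoff, so the full $1,825 applies.
Energy Efficiency Rebate: income exceeds $134,700 by $5,750, which is 8 full-or-partial $800 increments; reduction = 8 × $45 = $360, leaving $1,636.
Health Coverage Credit: $140,450 is at or below the $148,900 threshold, so the full $1,710 applies.
Low-Income Housing Credit: $140,450 is at or below the $146,700 threshold, so the full $4,675 applies.
Total: $1,825 + $1,636 + $1,710 + $4,675 = $9,846.

$9,846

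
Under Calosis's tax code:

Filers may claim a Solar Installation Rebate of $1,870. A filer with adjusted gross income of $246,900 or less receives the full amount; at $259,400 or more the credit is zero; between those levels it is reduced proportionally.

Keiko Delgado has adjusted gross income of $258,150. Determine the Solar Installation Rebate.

Solar Installation Rebate: $258,150 is $11,250 into a $12,500 phase-out range, leaving 1,250/12,500 of the credit: $1,870 × 1,250/12,500 = $187.

$187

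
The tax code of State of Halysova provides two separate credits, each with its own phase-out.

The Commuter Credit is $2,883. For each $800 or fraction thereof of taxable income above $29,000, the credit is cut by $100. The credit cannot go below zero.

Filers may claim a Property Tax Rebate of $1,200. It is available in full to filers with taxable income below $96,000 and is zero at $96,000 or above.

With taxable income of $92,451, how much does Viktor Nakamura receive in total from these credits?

Commuter Credit: income exceeds $29,000 by $63,451 → 80 increments × $100 = $8,000 ≥ base, so the credit is $0.
Property Tax Rebate: $92,451 is below the $96,000 cutoff, so the full $1,200 applies.
Total: $0 + $1,200 = $1,200.

$1,200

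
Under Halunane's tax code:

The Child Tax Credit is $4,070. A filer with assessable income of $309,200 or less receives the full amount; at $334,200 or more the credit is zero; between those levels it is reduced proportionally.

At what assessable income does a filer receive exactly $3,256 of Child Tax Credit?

$314,200

$3,256 is 3,256/4,070 of the full $4,070, so 814/4,070 of the $25,000 range has been used: income = $309,200 + $25,000 × 814/4,070 = $314,200.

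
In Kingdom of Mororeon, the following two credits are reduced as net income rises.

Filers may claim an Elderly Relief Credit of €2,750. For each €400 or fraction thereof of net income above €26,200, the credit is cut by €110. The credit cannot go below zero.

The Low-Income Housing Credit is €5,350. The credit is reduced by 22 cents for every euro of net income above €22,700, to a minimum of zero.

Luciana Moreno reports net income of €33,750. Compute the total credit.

Elderly Relief Credit: income exceeds €26,200 by €7,550, which is 19 full-or-partial €400 increments; reduction = 19 × €110 = €2,090, leaving €660.
Low-Income Housing Credit: 22% of the €11,050 excess over €22,700 is €2,431; credit = €5,350 − €2,431 = €2,919.
Total: €660 + €2,919 = €3,579.

€3,579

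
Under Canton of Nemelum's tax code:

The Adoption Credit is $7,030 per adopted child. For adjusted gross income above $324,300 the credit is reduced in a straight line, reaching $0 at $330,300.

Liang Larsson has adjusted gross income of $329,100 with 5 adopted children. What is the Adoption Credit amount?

Adoption Credit: base = 5 × $7,030 = $35,150. $329,100 is $4,800 into a $6,000 phase-out range, leaving 1,200/6,000 of the credit: $35,150 × 1,200/6,000 = $7,030.

$7,030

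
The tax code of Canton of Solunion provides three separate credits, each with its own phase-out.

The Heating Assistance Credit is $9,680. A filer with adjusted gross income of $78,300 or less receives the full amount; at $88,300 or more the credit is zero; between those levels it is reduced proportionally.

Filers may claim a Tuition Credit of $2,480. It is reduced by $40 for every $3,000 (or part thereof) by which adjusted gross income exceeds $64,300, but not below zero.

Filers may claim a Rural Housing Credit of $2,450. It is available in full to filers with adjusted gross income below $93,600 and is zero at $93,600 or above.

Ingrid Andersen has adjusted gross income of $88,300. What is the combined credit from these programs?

Heating Assistance Credit: $88,300 is at or above $88,300, so the credit is $0.
Tuition Credit: income exceeds $64,300 by $24,000, which is 8 full-or-partial $3,000 increments; reduction = 8 × $40 = $320, leaving $2,160.
Rural Housing Credit: $88,300 is below the $93,600 cutoff, so the full $2,450 applies.
Total: $0 + $2,160 + $2,450 = $4,610.

$4,610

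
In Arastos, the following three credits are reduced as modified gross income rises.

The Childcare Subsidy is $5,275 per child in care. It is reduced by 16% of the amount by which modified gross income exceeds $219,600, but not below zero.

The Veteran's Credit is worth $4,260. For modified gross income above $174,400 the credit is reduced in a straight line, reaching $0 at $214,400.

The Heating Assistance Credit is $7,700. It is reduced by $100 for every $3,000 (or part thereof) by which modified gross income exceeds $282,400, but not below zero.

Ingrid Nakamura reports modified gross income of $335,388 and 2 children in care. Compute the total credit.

Childcare Subsidy: base = 2 × $5,275 = $10,550. 16% of the $115,788 excess over $219,600 is $18,526.08 ≥ base, so the credit is $0.
Veteran's Credit: $335,388 is at or above $214,400, so the credit is $0.
Heating Assistance Credit: income exceeds $282,400 by $52,988, which is 18 full-or-partial $3,000 increments; reduction = 18 × $100 = $1,800, leaving $5,900.
Total: $0 + $0 + $5,900 = $5,900.

$5,900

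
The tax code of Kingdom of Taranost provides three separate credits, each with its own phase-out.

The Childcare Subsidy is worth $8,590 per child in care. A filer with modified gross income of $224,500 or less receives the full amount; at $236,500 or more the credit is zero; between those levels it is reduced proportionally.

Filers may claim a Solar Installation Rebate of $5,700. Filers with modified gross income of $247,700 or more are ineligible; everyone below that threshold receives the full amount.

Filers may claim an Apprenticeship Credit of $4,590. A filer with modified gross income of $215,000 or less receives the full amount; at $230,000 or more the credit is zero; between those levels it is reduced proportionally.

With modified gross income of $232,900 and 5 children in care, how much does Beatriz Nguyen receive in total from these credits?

$18,585

Childcare Subsidy: base = 5 × $8,590 = $42,950. $232,900 is $8,400 into a $12,000 phase-out range, leaving 3,600/12,000 of the credit: $42,950 × 3,600/12,000 = $12,885.
Solar Installation Rebate: $232,900 is below the $247,700 cutoff, so the full $5,700 applies.
Apprenticeship Credit: $232,900 is at or above $230,000, so the credit is $0.
Total: $12,885 + $5,700 + $0 = $18,585.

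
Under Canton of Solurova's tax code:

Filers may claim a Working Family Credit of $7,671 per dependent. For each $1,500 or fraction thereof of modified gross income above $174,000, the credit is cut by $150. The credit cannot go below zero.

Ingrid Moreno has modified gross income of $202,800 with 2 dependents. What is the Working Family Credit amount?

$12,342

Working Family Credit: base = 2 × $7,671 = $15,342. income exceeds $174,000 by $28,800, which is 20 full-or-partial $1,500 increments; reduction = 20 × $150 = $3,000, leaving $12,342.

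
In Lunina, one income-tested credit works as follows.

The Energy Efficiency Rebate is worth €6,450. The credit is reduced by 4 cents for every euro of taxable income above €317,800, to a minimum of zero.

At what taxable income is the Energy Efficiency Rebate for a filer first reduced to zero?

The credit falls by 4% of each euro above €317,800, so it reaches zero when the excess is €6,450 / 4% = €161,250: income = €317,800 + €161,250 = €479,050.

€479,050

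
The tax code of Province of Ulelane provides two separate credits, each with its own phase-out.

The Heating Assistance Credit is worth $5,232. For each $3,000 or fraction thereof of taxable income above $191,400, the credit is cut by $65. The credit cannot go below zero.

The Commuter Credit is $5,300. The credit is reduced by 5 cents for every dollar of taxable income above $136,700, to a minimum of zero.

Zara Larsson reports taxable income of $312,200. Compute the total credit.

$2,567

Heating Assistance Credit: income exceeds $191,400 by $120,800, which is 41 full-or-partial $3,000 increments; reduction = 41 × $65 = $2,665, leaving $2,567.
Commuter Credit: 5% of the $175,500 excess over $136,700 is $8,775 ≥ base, so the credit is $0.
Total: $2,567 + $0 = $2,567.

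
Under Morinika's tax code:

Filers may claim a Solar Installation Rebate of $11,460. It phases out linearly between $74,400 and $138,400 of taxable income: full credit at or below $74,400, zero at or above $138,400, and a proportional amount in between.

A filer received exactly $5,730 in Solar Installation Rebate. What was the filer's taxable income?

$106,400

$5,730 is 5,730/11,460 of the full $11,460, so 5,730/11,460 of the $64,000 range has been used: income = $74,400 + $64,000 × 5,730/11,460 = $106,400.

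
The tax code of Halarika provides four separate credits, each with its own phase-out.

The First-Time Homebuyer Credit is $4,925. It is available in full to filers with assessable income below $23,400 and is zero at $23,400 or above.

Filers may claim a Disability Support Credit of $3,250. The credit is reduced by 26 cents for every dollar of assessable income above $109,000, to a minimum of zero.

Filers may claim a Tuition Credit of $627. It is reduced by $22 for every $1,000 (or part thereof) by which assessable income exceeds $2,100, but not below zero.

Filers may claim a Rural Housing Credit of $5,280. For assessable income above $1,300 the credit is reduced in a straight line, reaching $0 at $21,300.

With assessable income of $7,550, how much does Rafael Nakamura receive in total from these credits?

First-Time Homebuyer Credit: $7,550 is below the $23,400 cutoff, so the full $4,925 applies.
Disability Support Credit: $7,550 is at or below the $109,000 threshold, so the full $3,250 applies.
Tuition Credit: income exceeds $2,100 by $5,450, which is 6 full-or-partial $1,000 increments; reduction = 6 × $22 = $132, leaving $495.
Rural Housing Credit: $7,550 is $6,250 into a $20,000 phase-out range, leaving 13,750/20,000 of the credit: $5,280 × 13,750/20,000 = $3,630.
Total: $4,925 + $3,250 + $495 + $3,630 = $12,300.

$12,300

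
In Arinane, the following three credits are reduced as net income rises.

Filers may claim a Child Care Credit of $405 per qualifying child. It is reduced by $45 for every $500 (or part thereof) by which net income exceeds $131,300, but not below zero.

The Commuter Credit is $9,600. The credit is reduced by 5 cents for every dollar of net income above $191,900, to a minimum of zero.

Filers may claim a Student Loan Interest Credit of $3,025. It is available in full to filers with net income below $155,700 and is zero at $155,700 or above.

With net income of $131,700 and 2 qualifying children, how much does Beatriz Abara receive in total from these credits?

Child Care Credit: base = 2 × $405 = $810. income exceeds $131,300 by $400, which is 1 full-or-partial $500 increment; reduction = 1 × $45 = $45, leaving $765.
Commuter Credit: $131,700 is at or below the $191,900 threshold, so the full $9,600 applies.
Student Loan Interest Credit: $131,700 is below the $155,700 cutoff, so the full $3,025 applies.
Total: $765 + $9,600 + $3,025 = $13,390.

$13,390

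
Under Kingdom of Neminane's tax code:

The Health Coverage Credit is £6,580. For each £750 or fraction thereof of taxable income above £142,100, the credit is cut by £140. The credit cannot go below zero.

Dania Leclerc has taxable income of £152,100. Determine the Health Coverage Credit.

Health Coverage Credit: income exceeds £142,100 by £10,000, which is 14 full-or-partial £750 increments; reduction = 14 × £140 = £1,960, leaving £4,620.

£4,620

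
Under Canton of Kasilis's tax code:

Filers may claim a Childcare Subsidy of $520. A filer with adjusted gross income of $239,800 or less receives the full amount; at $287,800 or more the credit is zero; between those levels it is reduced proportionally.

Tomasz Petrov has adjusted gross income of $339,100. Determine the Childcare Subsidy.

Childcare Subsidy: $339,100 is at or above $287,800, so the credit is $0.

$0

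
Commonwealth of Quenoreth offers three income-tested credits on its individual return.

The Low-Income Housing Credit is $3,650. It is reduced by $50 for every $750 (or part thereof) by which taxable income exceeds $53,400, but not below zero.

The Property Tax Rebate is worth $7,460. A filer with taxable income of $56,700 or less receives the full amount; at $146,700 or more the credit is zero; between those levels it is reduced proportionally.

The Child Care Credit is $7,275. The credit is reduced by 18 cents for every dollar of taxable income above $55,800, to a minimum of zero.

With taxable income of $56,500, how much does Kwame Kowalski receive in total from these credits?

Low-Income Housing Credit: income exceeds $53,400 by $3,100, which is 5 full-or-partial $750 increments; reduction = 5 × $50 = $250, leaving $3,400.
Property Tax Rebate: $56,500 is at or below the $56,700 threshold, so the full $7,460 applies.
Child Care Credit: 18% of the $700 excess over $55,800 is $126; credit = $7,275 − $126 = $7,149.
Total: $3,400 + $7,460 + $7,149 = $18,009.

$18,009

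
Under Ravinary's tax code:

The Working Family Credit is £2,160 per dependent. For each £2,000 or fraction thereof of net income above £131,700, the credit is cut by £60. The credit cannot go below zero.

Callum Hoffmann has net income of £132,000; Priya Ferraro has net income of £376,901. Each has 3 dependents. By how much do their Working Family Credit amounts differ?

£6,420

Callum (£132,000): Working Family Credit: base = 3 × £2,160 = £6,480. income exceeds £131,700 by £300, which is 1 full-or-partial £2,000 increment; reduction = 1 × £60 = £60, leaving £6,420.
Priya (£376,901): Working Family Credit: base = 3 × £2,160 = £6,480. income exceeds £131,700 by £245,201 → 123 increments × £60 = £7,380 ≥ base, so the credit is £0.
Difference: |£6,420 − £0| = £6,420.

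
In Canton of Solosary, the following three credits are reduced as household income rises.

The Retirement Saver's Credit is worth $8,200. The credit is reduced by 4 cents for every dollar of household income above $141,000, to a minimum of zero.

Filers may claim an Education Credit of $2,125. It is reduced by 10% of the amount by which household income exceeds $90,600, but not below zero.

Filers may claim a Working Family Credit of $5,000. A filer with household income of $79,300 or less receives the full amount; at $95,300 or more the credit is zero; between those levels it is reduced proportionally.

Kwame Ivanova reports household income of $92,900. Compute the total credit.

Retirement Saver's Credit: $92,900 is at or below the $141,000 threshold, so the full $8,200 applies.
Education Credit: 10% of the $2,300 excess over $90,600 is $230; credit = $2,125 − $230 = $1,895.
Working Family Credit: $92,900 is $13,600 into a $16,000 phase-out range, leaving 2,400/16,000 of the credit: $5,000 × 2,400/16,000 = $750.
Total: $8,200 + $1,895 + $750 = $10,845.

$10,845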